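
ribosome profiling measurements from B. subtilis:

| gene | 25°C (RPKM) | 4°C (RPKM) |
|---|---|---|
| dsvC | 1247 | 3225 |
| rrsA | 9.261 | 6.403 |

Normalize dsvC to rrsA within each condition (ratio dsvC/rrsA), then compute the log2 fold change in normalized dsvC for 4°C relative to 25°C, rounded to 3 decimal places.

dsvC/rrsA (25°C) = 1247 / 9.261 = 134.65
dsvC/rrsA (4°C) = 3225 / 6.403 = 503.67
Fold change = 503.67 / 134.65 = 3.7406
log2(3.7406) = 1.9033

1.903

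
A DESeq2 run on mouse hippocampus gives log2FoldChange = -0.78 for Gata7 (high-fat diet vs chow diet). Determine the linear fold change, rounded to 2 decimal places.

Fold change = 2^(-0.78) = 0.582
That is, Gata7 drops to 58.2% of the chow diet level.

0.58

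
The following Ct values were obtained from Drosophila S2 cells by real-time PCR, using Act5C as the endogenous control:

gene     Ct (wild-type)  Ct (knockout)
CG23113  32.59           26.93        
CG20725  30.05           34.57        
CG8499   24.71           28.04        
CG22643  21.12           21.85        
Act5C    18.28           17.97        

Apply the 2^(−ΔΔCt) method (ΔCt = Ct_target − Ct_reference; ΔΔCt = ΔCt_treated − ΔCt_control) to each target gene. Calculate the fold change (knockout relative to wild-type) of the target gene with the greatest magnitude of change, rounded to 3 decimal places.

CG23113: ΔΔCt = (26.93−17.97) − (32.59−18.28) = 8.96 − 14.31 = -5.35; fold change = 2^5.35 = 40.786
CG20725: ΔΔCt = (34.57−17.97) − (30.05−18.28) = 16.60 − 11.77 = 4.83; fold change = 2^-4.83 = 0.035
CG8499: ΔΔCt = (28.04−17.97) − (24.71−18.28) = 10.07 − 6.43 = 3.64; fold change = 2^-3.64 = 0.080
CG22643: ΔΔCt = (21.85−17.97) − (21.12−18.28) = 3.88 − 2.84 = 1.04; fold change = 2^-1.04 = 0.486
CG23113 has the largest |ΔΔCt| = 5.35.

40.786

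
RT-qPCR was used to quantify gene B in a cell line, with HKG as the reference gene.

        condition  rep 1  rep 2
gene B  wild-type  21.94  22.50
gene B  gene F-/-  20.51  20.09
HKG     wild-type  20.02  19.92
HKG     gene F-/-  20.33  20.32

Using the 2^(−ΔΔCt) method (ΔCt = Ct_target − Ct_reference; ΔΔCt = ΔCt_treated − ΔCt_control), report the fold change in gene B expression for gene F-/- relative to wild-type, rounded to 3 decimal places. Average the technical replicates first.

Mean Ct: gene B wild-type 22.220; gene B gene F-/- 20.300; HKG wild-type 19.970; HKG gene F-/- 20.325
ΔCt(wild-type) = 22.220 − 19.970 = 2.250
ΔCt(gene F-/-) = 20.300 − 20.325 = -0.025
ΔΔCt = -0.025 − 2.250 = -2.275
Fold change = 2^(−(-2.275)) = 2^2.275 = 4.8400

4.840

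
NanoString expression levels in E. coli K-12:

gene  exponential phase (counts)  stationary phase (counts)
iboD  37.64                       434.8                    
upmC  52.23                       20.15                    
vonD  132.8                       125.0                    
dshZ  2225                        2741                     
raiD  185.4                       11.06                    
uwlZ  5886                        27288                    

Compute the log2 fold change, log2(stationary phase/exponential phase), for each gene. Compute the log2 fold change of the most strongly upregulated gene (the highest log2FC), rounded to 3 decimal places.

3.530

log2(434.8/37.64) = 3.530  (iboD)
log2(20.15/52.23) = -1.374  (upmC)
log2(125.0/132.8) = -0.087  (vonD)
log2(2741/2225) = 0.301  (dshZ)
log2(11.06/185.4) = -4.067  (raiD)
log2(27288/5886) = 2.213  (uwlZ)
iboD is most strongly upregulated.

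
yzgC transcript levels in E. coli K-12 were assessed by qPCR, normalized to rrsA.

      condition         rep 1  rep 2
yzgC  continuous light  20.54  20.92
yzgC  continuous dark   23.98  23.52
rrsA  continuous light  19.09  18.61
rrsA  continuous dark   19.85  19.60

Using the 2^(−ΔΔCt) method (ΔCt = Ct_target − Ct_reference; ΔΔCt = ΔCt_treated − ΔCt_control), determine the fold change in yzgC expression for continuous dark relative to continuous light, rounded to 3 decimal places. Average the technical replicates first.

0.226

Mean Ct: yzgC continuous light 20.730; yzgC continuous dark 23.750; rrsA continuous light 18.850; rrsA continuous dark 19.725
ΔCt(continuous light) = 20.730 − 18.850 = 1.880
ΔCt(continuous dark) = 23.750 − 19.725 = 4.025
ΔΔCt = 4.025 − 1.880 = 2.145
Fold change = 2^(−2.145) = 0.2261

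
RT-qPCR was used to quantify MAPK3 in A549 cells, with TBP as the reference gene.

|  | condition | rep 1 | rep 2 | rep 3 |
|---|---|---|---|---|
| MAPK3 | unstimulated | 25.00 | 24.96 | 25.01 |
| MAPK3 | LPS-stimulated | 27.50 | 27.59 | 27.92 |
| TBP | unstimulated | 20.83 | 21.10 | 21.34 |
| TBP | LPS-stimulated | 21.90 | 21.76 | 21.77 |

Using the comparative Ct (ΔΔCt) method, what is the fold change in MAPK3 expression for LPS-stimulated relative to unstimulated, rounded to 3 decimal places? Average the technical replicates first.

0.257

Mean Ct: MAPK3 unstimulated 24.990; MAPK3 LPS-stimulated 27.670; TBP unstimulated 21.090; TBP LPS-stimulated 21.810
ΔCt(unstimulated) = 24.990 − 21.090 = 3.900
ΔCt(LPS-stimulated) = 27.670 − 21.810 = 5.860
ΔΔCt = 5.860 − 3.900 = 1.960
Fold change = 2^(−1.960) = 0.2570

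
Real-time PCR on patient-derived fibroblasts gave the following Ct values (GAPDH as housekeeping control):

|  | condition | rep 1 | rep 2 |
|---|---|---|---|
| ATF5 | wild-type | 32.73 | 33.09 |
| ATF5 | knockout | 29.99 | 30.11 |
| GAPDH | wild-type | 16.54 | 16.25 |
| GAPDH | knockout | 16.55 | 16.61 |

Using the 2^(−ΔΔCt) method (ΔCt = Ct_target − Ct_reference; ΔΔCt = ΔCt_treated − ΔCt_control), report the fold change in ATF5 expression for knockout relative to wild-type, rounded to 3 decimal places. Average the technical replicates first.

Mean Ct: ATF5 wild-type 32.910; ATF5 knockout 30.050; GAPDH wild-type 16.395; GAPDH knockout 16.580
ΔCt(wild-type) = 32.910 − 16.395 = 16.515
ΔCt(knockout) = 30.050 − 16.580 = 13.470
ΔΔCt = 13.470 − 16.515 = -3.045
Fold change = 2^(−(-3.045)) = 2^3.045 = 8.2535

8.253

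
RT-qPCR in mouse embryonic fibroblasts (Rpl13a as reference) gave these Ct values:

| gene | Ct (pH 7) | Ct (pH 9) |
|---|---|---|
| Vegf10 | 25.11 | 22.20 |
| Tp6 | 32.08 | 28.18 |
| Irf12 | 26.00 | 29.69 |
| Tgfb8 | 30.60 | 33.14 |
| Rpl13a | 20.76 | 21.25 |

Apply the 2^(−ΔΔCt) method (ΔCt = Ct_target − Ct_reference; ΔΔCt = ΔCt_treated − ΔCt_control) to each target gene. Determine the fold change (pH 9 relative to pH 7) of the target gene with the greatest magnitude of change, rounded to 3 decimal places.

20.966

Vegf10: ΔΔCt = (22.20−21.25) − (25.11−20.76) = 0.95 − 4.35 = -3.40; fold change = 2^3.40 = 10.556
Tp6: ΔΔCt = (28.18−21.25) − (32.08−20.76) = 6.93 − 11.32 = -4.39; fold change = 2^4.39 = 20.966
Irf12: ΔΔCt = (29.69−21.25) − (26.00−20.76) = 8.44 − 5.24 = 3.20; fold change = 2^-3.20 = 0.109
Tgfb8: ΔΔCt = (33.14−21.25) − (30.60−20.76) = 11.89 − 9.84 = 2.05; fold change = 2^-2.05 = 0.241
Tp6 has the largest |ΔΔCt| = 4.39.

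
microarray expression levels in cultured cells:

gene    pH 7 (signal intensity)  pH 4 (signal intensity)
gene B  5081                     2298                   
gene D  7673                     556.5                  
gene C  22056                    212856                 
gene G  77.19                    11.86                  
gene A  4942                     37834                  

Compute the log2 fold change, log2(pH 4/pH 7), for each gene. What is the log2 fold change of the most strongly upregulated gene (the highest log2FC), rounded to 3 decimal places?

3.271

log2(2298/5081) = -1.145  (gene B)
log2(556.5/7673) = -3.785  (gene D)
log2(212856/22056) = 3.271  (gene C)
log2(11.86/77.19) = -2.702  (gene G)
log2(37834/4942) = 2.937  (gene A)
gene C is most strongly upregulated.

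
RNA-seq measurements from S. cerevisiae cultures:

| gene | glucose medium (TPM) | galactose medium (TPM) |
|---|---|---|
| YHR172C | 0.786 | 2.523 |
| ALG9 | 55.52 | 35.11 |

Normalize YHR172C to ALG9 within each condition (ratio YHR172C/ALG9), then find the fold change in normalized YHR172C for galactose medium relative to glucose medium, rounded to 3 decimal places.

5.076

YHR172C/ALG9 (glucose medium) = 0.786 / 55.52 = 0.014157
YHR172C/ALG9 (galactose medium) = 2.523 / 35.11 = 0.07186
Fold change = 0.07186 / 0.014157 = 5.0759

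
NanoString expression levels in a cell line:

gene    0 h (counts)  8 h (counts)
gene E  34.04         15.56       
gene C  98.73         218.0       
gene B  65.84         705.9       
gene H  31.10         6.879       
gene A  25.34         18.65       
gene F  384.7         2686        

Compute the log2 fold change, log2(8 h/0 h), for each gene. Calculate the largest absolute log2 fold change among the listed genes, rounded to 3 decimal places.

3.422

log2(15.56/34.04) = -1.129  (gene E)
log2(218.0/98.73) = 1.143  (gene C)
log2(705.9/65.84) = 3.422  (gene B)
log2(6.879/31.10) = -2.177  (gene H)
log2(18.65/25.34) = -0.442  (gene A)
log2(2686/384.7) = 2.804  (gene F)
The largest magnitude belongs to gene B.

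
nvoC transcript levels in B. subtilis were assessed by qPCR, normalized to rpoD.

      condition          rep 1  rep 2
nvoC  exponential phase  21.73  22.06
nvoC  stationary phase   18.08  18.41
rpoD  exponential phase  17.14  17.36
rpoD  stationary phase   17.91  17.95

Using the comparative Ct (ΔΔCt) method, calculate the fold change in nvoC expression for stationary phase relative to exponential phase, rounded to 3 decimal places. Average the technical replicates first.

Mean Ct: nvoC exponential phase 21.895; nvoC stationary phase 18.245; rpoD exponential phase 17.250; rpoD stationary phase 17.930
ΔCt(exponential phase) = 21.895 − 17.250 = 4.645
ΔCt(stationary phase) = 18.245 − 17.930 = 0.315
ΔΔCt = 0.315 − 4.645 = -4.330
Fold change = 2^(−(-4.330)) = 2^4.330 = 20.1122

20.112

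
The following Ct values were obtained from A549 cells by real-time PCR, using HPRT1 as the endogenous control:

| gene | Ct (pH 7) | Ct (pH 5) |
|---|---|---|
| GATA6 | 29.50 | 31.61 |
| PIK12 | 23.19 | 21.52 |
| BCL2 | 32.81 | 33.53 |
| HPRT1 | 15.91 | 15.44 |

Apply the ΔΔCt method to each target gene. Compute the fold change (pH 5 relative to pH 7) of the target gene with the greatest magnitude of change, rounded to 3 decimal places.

GATA6: ΔΔCt = (31.61−15.44) − (29.50−15.91) = 16.17 − 13.59 = 2.58; fold change = 2^-2.58 = 0.167
PIK12: ΔΔCt = (21.52−15.44) − (23.19−15.91) = 6.08 − 7.28 = -1.20; fold change = 2^1.20 = 2.297
BCL2: ΔΔCt = (33.53−15.44) − (32.81−15.91) = 18.09 − 16.90 = 1.19; fold change = 2^-1.19 = 0.438
GATA6 has the largest |ΔΔCt| = 2.58.

0.167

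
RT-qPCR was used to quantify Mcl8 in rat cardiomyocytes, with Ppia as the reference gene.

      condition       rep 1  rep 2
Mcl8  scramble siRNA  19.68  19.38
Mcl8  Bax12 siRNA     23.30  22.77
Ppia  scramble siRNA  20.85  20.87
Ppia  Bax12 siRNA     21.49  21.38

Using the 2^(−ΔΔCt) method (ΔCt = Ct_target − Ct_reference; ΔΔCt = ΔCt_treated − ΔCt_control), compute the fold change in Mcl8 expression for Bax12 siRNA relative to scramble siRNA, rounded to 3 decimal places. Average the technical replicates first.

0.131

Mean Ct: Mcl8 scramble siRNA 19.530; Mcl8 Bax12 siRNA 23.035; Ppia scramble siRNA 20.860; Ppia Bax12 siRNA 21.435
ΔCt(scramble siRNA) = 19.530 − 20.860 = -1.330
ΔCt(Bax12 siRNA) = 23.035 − 21.435 = 1.600
ΔΔCt = 1.600 − (-1.330) = 2.930
Fold change = 2^(−2.930) = 0.1312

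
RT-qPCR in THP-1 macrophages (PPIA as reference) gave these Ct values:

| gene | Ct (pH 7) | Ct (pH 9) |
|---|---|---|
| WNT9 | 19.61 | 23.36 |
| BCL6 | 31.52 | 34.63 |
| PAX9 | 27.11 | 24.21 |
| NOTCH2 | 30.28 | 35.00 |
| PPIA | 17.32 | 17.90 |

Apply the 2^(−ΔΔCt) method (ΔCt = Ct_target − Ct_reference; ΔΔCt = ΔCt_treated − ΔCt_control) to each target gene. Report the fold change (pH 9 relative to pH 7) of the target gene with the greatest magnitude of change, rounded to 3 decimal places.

WNT9: ΔΔCt = (23.36−17.90) − (19.61−17.32) = 5.46 − 2.29 = 3.17; fold change = 2^-3.17 = 0.111
BCL6: ΔΔCt = (34.63−17.90) − (31.52−17.32) = 16.73 − 14.20 = 2.53; fold change = 2^-2.53 = 0.173
PAX9: ΔΔCt = (24.21−17.90) − (27.11−17.32) = 6.31 − 9.79 = -3.48; fold change = 2^3.48 = 11.158
NOTCH2: ΔΔCt = (35.00−17.90) − (30.28−17.32) = 17.10 − 12.96 = 4.14; fold change = 2^-4.14 = 0.057
NOTCH2 has the largest |ΔΔCt| = 4.14.

0.057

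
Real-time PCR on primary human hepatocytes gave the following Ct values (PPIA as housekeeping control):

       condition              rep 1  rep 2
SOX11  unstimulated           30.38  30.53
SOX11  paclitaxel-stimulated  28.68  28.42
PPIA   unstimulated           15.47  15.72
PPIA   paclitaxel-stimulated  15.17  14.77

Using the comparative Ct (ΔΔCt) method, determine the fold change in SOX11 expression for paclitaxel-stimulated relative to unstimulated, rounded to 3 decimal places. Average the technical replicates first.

2.428

Mean Ct: SOX11 unstimulated 30.455; SOX11 paclitaxel-stimulated 28.550; PPIA unstimulated 15.595; PPIA paclitaxel-stimulated 14.970
ΔCt(unstimulated) = 30.455 − 15.595 = 14.860
ΔCt(paclitaxel-stimulated) = 28.550 − 14.970 = 13.580
ΔΔCt = 13.580 − 14.860 = -1.280
Fold change = 2^(−(-1.280)) = 2^1.280 = 2.4284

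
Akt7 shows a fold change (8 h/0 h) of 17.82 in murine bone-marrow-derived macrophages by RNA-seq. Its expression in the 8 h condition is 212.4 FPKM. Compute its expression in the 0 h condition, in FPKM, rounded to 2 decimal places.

11.92

0 h expression = 212.4 / 17.82 = 11.92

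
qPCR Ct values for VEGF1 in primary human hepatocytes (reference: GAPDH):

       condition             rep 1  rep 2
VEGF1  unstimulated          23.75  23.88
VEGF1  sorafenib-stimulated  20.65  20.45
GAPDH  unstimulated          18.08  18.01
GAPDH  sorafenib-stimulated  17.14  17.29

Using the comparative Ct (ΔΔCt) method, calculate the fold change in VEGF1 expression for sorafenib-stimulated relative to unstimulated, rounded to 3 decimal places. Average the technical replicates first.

Mean Ct: VEGF1 unstimulated 23.815; VEGF1 sorafenib-stimulated 20.550; GAPDH unstimulated 18.045; GAPDH sorafenib-stimulated 17.215
ΔCt(unstimulated) = 23.815 − 18.045 = 5.770
ΔCt(sorafenib-stimulated) = 20.550 − 17.215 = 3.335
ΔΔCt = 3.335 − 5.770 = -2.435
Fold change = 2^(−(-2.435)) = 2^2.435 = 5.4076

5.408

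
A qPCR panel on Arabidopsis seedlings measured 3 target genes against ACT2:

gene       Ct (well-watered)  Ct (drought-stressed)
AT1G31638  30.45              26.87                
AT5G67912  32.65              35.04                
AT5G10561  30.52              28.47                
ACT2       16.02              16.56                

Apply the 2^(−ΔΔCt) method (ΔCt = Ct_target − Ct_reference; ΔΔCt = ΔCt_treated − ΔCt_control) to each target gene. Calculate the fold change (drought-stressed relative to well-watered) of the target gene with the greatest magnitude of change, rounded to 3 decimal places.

17.388

AT1G31638: ΔΔCt = (26.87−16.56) − (30.45−16.02) = 10.31 − 14.43 = -4.12; fold change = 2^4.12 = 17.388
AT5G67912: ΔΔCt = (35.04−16.56) − (32.65−16.02) = 18.48 − 16.63 = 1.85; fold change = 2^-1.85 = 0.277
AT5G10561: ΔΔCt = (28.47−16.56) − (30.52−16.02) = 11.91 − 14.50 = -2.59; fold change = 2^2.59 = 6.021
AT1G31638 has the largest |ΔΔCt| = 4.12.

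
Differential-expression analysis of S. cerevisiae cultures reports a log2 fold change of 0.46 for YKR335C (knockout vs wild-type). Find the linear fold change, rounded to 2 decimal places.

1.38

Fold change = 2^(0.46) = 1.376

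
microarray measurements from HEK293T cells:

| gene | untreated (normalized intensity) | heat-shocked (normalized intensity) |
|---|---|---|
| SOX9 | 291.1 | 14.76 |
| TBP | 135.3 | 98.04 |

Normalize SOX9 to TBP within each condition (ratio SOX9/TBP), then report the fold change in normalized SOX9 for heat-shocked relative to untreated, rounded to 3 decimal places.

0.070

SOX9/TBP (untreated) = 291.1 / 135.3 = 2.1515
SOX9/TBP (heat-shocked) = 14.76 / 98.04 = 0.15055
Fold change = 0.15055 / 2.1515 = 0.0700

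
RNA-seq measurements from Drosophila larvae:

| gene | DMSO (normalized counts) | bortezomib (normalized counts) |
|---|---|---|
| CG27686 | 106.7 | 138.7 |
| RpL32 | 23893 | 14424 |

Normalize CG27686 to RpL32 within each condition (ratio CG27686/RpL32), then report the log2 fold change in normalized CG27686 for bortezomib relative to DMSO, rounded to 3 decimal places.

1.107

CG27686/RpL32 (DMSO) = 106.7 / 23893 = 0.0044657
CG27686/RpL32 (bortezomib) = 138.7 / 14424 = 0.0096159
Fold change = 0.0096159 / 0.0044657 = 2.1533
log2(2.1533) = 1.1065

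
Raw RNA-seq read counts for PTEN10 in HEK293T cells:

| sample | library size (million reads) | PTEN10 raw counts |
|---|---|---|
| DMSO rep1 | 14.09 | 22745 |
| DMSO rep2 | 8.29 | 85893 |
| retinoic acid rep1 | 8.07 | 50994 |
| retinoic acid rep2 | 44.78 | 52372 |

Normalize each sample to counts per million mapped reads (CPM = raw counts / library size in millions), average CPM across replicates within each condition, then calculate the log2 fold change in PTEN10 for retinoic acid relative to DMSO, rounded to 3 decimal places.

-0.677

CPM(DMSO rep1) = 22745 / 14.09 = 1614.2654
CPM(DMSO rep2) = 85893 / 8.29 = 10361.0374
CPM(retinoic acid rep1) = 50994 / 8.07 = 6318.9591
CPM(retinoic acid rep2) = 52372 / 44.78 = 1169.5400
mean CPM(DMSO) = 5987.6514; mean CPM(retinoic acid) = 3744.2495
Fold change = 3744.2495 / 5987.6514 = 0.62533
log2(0.62533) = -0.6773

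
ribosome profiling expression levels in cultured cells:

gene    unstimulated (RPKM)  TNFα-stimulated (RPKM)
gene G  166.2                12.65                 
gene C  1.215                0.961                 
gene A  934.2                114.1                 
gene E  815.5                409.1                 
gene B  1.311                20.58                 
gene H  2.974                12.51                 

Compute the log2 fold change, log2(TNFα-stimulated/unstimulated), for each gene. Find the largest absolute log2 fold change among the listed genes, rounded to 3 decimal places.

log2(12.65/166.2) = -3.716  (gene G)
log2(0.961/1.215) = -0.338  (gene C)
log2(114.1/934.2) = -3.033  (gene A)
log2(409.1/815.5) = -0.995  (gene E)
log2(20.58/1.311) = 3.973  (gene B)
log2(12.51/2.974) = 2.073  (gene H)
The largest magnitude belongs to gene B.

3.973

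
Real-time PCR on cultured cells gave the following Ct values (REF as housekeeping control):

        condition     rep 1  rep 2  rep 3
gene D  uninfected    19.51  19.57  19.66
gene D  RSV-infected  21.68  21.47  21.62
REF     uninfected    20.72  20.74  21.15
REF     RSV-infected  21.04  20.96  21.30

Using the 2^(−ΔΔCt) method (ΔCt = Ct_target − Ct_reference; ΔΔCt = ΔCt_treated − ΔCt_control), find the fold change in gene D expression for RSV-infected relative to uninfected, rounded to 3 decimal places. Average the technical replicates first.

Mean Ct: gene D uninfected 19.580; gene D RSV-infected 21.590; REF uninfected 20.870; REF RSV-infected 21.100
ΔCt(uninfected) = 19.580 − 20.870 = -1.290
ΔCt(RSV-infected) = 21.590 − 21.100 = 0.490
ΔΔCt = 0.490 − (-1.290) = 1.780
Fold change = 2^(−1.780) = 0.2912

0.291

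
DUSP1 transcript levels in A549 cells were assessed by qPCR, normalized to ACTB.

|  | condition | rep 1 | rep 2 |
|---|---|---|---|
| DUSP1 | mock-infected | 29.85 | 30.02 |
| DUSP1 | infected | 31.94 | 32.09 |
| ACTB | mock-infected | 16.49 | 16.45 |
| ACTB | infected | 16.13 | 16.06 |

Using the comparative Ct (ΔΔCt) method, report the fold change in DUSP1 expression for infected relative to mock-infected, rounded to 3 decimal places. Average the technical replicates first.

Mean Ct: DUSP1 mock-infected 29.935; DUSP1 infected 32.015; ACTB mock-infected 16.470; ACTB infected 16.095
ΔCt(mock-infected) = 29.935 − 16.470 = 13.465
ΔCt(infected) = 32.015 − 16.095 = 15.920
ΔΔCt = 15.920 − 13.465 = 2.455
Fold change = 2^(−2.455) = 0.1824

0.182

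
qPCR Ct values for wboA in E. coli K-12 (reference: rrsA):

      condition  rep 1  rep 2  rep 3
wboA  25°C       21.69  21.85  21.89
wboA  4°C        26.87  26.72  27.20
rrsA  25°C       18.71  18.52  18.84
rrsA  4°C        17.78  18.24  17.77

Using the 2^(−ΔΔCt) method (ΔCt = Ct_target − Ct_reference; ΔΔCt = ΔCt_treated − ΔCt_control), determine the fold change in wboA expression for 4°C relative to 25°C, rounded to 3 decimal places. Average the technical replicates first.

0.017

Mean Ct: wboA 25°C 21.810; wboA 4°C 26.930; rrsA 25°C 18.690; rrsA 4°C 17.930
ΔCt(25°C) = 21.810 − 18.690 = 3.120
ΔCt(4°C) = 26.930 − 17.930 = 9.000
ΔΔCt = 9.000 − 3.120 = 5.880
Fold change = 2^(−5.880) = 0.0170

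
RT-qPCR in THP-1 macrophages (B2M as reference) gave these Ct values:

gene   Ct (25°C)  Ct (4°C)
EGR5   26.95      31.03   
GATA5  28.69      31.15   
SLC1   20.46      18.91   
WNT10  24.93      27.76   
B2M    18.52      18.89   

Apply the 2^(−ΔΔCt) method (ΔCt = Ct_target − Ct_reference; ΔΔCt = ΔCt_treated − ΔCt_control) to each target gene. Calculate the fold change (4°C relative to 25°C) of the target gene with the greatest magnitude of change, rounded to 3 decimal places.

EGR5: ΔΔCt = (31.03−18.89) − (26.95−18.52) = 12.14 − 8.43 = 3.71; fold change = 2^-3.71 = 0.076
GATA5: ΔΔCt = (31.15−18.89) − (28.69−18.52) = 12.26 − 10.17 = 2.09; fold change = 2^-2.09 = 0.235
SLC1: ΔΔCt = (18.91−18.89) − (20.46−18.52) = 0.02 − 1.94 = -1.92; fold change = 2^1.92 = 3.784
WNT10: ΔΔCt = (27.76−18.89) − (24.93−18.52) = 8.87 − 6.41 = 2.46; fold change = 2^-2.46 = 0.182
EGR5 has the largest |ΔΔCt| = 3.71.

0.076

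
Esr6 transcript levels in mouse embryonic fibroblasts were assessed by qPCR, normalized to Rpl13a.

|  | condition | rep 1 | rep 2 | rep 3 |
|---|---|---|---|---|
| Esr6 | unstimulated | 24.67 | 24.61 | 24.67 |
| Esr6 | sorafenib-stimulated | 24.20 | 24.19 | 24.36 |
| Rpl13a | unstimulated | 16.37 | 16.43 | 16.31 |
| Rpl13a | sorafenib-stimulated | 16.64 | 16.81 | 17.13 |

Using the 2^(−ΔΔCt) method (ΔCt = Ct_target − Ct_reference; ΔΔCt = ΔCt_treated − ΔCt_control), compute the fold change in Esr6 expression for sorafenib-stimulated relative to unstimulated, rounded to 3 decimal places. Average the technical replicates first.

1.853

Mean Ct: Esr6 unstimulated 24.650; Esr6 sorafenib-stimulated 24.250; Rpl13a unstimulated 16.370; Rpl13a sorafenib-stimulated 16.860
ΔCt(unstimulated) = 24.650 − 16.370 = 8.280
ΔCt(sorafenib-stimulated) = 24.250 − 16.860 = 7.390
ΔΔCt = 7.390 − 8.280 = -0.890
Fold change = 2^(−(-0.890)) = 2^0.890 = 1.8532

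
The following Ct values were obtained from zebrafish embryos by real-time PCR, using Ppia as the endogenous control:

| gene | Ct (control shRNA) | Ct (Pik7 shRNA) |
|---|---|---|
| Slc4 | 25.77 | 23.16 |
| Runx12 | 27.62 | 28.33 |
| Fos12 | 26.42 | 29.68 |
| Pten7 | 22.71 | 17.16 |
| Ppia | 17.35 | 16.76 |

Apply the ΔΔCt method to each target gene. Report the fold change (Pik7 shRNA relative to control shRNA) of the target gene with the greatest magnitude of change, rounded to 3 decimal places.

31.125

Slc4: ΔΔCt = (23.16−16.76) − (25.77−17.35) = 6.40 − 8.42 = -2.02; fold change = 2^2.02 = 4.056
Runx12: ΔΔCt = (28.33−16.76) − (27.62−17.35) = 11.57 − 10.27 = 1.30; fold change = 2^-1.30 = 0.406
Fos12: ΔΔCt = (29.68−16.76) − (26.42−17.35) = 12.92 − 9.07 = 3.85; fold change = 2^-3.85 = 0.069
Pten7: ΔΔCt = (17.16−16.76) − (22.71−17.35) = 0.40 − 5.36 = -4.96; fold change = 2^4.96 = 31.125
Pten7 has the largest |ΔΔCt| = 4.96.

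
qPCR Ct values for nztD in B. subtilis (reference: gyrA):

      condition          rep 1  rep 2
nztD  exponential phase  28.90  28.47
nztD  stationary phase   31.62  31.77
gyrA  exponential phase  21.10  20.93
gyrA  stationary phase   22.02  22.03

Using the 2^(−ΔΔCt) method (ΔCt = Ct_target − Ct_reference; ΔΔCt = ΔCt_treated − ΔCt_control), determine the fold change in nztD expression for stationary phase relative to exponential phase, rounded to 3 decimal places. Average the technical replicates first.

0.250

Mean Ct: nztD exponential phase 28.685; nztD stationary phase 31.695; gyrA exponential phase 21.015; gyrA stationary phase 22.025
ΔCt(exponential phase) = 28.685 − 21.015 = 7.670
ΔCt(stationary phase) = 31.695 − 22.025 = 9.670
ΔΔCt = 9.670 − 7.670 = 2.000
Fold change = 2^(−2.000) = 0.2500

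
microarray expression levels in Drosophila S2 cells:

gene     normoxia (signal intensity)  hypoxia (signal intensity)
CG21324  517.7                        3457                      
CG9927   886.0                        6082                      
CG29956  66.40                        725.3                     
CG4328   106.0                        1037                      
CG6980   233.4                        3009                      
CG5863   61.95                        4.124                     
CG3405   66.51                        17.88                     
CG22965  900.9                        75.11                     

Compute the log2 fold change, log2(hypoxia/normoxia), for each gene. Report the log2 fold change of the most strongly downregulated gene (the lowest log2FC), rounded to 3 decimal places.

-3.909

log2(3457/517.7) = 2.739  (CG21324)
log2(6082/886.0) = 2.779  (CG9927)
log2(725.3/66.40) = 3.449  (CG29956)
log2(1037/106.0) = 3.290  (CG4328)
log2(3009/233.4) = 3.688  (CG6980)
log2(4.124/61.95) = -3.909  (CG5863)
log2(17.88/66.51) = -1.895  (CG3405)
log2(75.11/900.9) = -3.584  (CG22965)
CG5863 is most strongly downregulated.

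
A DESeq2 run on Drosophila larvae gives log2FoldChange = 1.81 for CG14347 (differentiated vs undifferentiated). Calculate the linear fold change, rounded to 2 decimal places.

Fold change = 2^(1.81) = 3.506

3.51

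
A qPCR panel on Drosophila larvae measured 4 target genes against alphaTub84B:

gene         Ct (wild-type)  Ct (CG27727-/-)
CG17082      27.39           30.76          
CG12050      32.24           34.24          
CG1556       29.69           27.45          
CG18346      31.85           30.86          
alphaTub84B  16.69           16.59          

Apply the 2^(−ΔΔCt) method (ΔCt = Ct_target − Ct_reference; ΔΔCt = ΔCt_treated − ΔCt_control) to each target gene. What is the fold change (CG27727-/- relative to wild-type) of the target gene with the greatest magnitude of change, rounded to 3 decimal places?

CG17082: ΔΔCt = (30.76−16.59) − (27.39−16.69) = 14.17 − 10.70 = 3.47; fold change = 2^-3.47 = 0.090
CG12050: ΔΔCt = (34.24−16.59) − (32.24−16.69) = 17.65 − 15.55 = 2.10; fold change = 2^-2.10 = 0.233
CG1556: ΔΔCt = (27.45−16.59) − (29.69−16.69) = 10.86 − 13.00 = -2.14; fold change = 2^2.14 = 4.408
CG18346: ΔΔCt = (30.86−16.59) − (31.85−16.69) = 14.27 − 15.16 = -0.89; fold change = 2^0.89 = 1.853
CG17082 has the largest |ΔΔCt| = 3.47.

0.090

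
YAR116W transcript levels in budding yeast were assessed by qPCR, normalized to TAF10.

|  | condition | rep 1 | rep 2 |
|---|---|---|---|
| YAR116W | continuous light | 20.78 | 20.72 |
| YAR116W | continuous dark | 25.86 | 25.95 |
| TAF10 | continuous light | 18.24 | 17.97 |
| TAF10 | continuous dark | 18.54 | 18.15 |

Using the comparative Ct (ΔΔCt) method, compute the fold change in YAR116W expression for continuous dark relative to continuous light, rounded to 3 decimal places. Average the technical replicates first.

0.033

Mean Ct: YAR116W continuous light 20.750; YAR116W continuous dark 25.905; TAF10 continuous light 18.105; TAF10 continuous dark 18.345
ΔCt(continuous light) = 20.750 − 18.105 = 2.645
ΔCt(continuous dark) = 25.905 − 18.345 = 7.560
ΔΔCt = 7.560 − 2.645 = 4.915
Fold change = 2^(−4.915) = 0.0331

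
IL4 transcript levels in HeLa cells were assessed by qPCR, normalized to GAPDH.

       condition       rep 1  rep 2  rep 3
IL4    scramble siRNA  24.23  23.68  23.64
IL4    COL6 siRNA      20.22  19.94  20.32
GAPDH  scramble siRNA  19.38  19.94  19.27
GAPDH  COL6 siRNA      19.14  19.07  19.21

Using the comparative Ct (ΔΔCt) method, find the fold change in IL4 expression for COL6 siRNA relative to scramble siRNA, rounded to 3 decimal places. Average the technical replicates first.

9.849

Mean Ct: IL4 scramble siRNA 23.850; IL4 COL6 siRNA 20.160; GAPDH scramble siRNA 19.530; GAPDH COL6 siRNA 19.140
ΔCt(scramble siRNA) = 23.850 − 19.530 = 4.320
ΔCt(COL6 siRNA) = 20.160 − 19.140 = 1.020
ΔΔCt = 1.020 − 4.320 = -3.300
Fold change = 2^(−(-3.300)) = 2^3.300 = 9.8492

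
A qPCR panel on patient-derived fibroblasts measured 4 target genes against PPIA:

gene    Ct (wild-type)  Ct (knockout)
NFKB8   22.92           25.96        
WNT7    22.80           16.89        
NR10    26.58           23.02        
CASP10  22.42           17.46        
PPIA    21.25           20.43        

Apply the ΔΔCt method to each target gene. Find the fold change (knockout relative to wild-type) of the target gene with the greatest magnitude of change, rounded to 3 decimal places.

NFKB8: ΔΔCt = (25.96−20.43) − (22.92−21.25) = 5.53 − 1.67 = 3.86; fold change = 2^-3.86 = 0.069
WNT7: ΔΔCt = (16.89−20.43) − (22.80−21.25) = -3.54 − 1.55 = -5.09; fold change = 2^5.09 = 34.060
NR10: ΔΔCt = (23.02−20.43) − (26.58−21.25) = 2.59 − 5.33 = -2.74; fold change = 2^2.74 = 6.681
CASP10: ΔΔCt = (17.46−20.43) − (22.42−21.25) = -2.97 − 1.17 = -4.14; fold change = 2^4.14 = 17.630
WNT7 has the largest |ΔΔCt| = 5.09.

34.060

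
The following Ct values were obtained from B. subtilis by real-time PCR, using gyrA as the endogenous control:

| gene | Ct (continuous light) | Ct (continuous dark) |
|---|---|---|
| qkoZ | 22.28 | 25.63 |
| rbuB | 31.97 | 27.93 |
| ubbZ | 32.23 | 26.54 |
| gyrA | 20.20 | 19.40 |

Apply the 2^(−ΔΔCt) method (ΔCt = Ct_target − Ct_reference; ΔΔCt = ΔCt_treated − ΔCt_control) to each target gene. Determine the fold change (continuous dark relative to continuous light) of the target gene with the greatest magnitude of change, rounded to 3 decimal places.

29.651

qkoZ: ΔΔCt = (25.63−19.40) − (22.28−20.20) = 6.23 − 2.08 = 4.15; fold change = 2^-4.15 = 0.056
rbuB: ΔΔCt = (27.93−19.40) − (31.97−20.20) = 8.53 − 11.77 = -3.24; fold change = 2^3.24 = 9.448
ubbZ: ΔΔCt = (26.54−19.40) − (32.23−20.20) = 7.14 − 12.03 = -4.89; fold change = 2^4.89 = 29.651
ubbZ has the largest |ΔΔCt| = 4.89.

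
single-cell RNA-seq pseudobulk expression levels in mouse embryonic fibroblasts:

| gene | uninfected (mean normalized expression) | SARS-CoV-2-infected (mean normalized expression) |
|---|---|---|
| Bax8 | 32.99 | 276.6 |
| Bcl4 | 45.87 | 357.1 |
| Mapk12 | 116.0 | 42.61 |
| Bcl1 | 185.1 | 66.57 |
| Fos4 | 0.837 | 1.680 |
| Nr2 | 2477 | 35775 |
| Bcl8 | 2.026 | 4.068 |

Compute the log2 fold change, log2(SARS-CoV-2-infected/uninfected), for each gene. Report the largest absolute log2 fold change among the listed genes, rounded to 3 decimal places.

log2(276.6/32.99) = 3.068  (Bax8)
log2(357.1/45.87) = 2.961  (Bcl4)
log2(42.61/116.0) = -1.445  (Mapk12)
log2(66.57/185.1) = -1.475  (Bcl1)
log2(1.680/0.837) = 1.005  (Fos4)
log2(35775/2477) = 3.852  (Nr2)
log2(4.068/2.026) = 1.006  (Bcl8)
The largest magnitude belongs to Nr2.

3.852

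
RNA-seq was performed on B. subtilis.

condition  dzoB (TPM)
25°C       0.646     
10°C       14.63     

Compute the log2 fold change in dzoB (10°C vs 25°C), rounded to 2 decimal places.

Fold change = 14.63 / 0.646 = 22.6471
log2(22.6471) = 4.501

4.50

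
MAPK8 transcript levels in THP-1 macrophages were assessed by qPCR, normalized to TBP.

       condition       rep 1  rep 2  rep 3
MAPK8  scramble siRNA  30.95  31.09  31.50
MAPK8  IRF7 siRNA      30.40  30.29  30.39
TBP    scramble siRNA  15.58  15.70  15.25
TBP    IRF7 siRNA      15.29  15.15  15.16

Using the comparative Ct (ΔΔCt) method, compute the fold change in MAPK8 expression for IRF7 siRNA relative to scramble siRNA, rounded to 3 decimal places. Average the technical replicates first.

1.424

Mean Ct: MAPK8 scramble siRNA 31.180; MAPK8 IRF7 siRNA 30.360; TBP scramble siRNA 15.510; TBP IRF7 siRNA 15.200
ΔCt(scramble siRNA) = 31.180 − 15.510 = 15.670
ΔCt(IRF7 siRNA) = 30.360 − 15.200 = 15.160
ΔΔCt = 15.160 − 15.670 = -0.510
Fold change = 2^(−(-0.510)) = 2^0.510 = 1.4241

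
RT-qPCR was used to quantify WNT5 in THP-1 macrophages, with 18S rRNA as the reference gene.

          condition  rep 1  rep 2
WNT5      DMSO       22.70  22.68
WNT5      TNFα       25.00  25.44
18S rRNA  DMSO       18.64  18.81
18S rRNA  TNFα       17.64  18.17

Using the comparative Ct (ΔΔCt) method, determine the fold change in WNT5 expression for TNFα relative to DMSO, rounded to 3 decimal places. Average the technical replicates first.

Mean Ct: WNT5 DMSO 22.690; WNT5 TNFα 25.220; 18S rRNA DMSO 18.725; 18S rRNA TNFα 17.905
ΔCt(DMSO) = 22.690 − 18.725 = 3.965
ΔCt(TNFα) = 25.220 − 17.905 = 7.315
ΔΔCt = 7.315 − 3.965 = 3.350
Fold change = 2^(−3.350) = 0.0981

0.098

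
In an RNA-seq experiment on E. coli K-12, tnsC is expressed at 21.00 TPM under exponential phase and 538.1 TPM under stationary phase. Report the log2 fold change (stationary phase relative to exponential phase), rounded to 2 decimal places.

Fold change = 538.1 / 21.00 = 25.6238
log2(25.6238) = 4.679

4.68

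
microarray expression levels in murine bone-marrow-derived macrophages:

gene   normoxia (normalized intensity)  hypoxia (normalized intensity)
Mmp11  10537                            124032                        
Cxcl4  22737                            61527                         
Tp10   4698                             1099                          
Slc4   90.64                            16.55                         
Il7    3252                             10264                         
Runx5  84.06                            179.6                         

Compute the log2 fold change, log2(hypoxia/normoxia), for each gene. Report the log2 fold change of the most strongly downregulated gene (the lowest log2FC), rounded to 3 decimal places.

-2.453

log2(124032/10537) = 3.557  (Mmp11)
log2(61527/22737) = 1.436  (Cxcl4)
log2(1099/4698) = -2.096  (Tp10)
log2(16.55/90.64) = -2.453  (Slc4)
log2(10264/3252) = 1.658  (Il7)
log2(179.6/84.06) = 1.095  (Runx5)
Slc4 is most strongly downregulated.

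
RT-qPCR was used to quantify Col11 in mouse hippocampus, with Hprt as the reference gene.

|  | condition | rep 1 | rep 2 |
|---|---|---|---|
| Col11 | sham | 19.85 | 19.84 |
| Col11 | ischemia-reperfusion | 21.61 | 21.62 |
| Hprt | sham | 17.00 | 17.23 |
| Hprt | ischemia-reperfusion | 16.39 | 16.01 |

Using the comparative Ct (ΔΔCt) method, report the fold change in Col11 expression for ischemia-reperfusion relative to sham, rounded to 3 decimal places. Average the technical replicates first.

Mean Ct: Col11 sham 19.845; Col11 ischemia-reperfusion 21.615; Hprt sham 17.115; Hprt ischemia-reperfusion 16.200
ΔCt(sham) = 19.845 − 17.115 = 2.730
ΔCt(ischemia-reperfusion) = 21.615 − 16.200 = 5.415
ΔΔCt = 5.415 − 2.730 = 2.685
Fold change = 2^(−2.685) = 0.1555

0.156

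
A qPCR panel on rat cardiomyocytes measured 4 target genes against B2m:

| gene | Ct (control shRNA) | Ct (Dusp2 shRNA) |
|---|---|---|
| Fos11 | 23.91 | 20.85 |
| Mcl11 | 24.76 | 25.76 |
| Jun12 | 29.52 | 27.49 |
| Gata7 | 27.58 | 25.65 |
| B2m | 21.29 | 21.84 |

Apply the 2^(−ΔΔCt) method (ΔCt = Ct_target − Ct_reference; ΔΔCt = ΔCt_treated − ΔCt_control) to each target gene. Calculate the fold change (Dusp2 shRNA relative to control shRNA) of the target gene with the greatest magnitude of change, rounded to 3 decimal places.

Fos11: ΔΔCt = (20.85−21.84) − (23.91−21.29) = -0.99 − 2.62 = -3.61; fold change = 2^3.61 = 12.210
Mcl11: ΔΔCt = (25.76−21.84) − (24.76−21.29) = 3.92 − 3.47 = 0.45; fold change = 2^-0.45 = 0.732
Jun12: ΔΔCt = (27.49−21.84) − (29.52−21.29) = 5.65 − 8.23 = -2.58; fold change = 2^2.58 = 5.979
Gata7: ΔΔCt = (25.65−21.84) − (27.58−21.29) = 3.81 − 6.29 = -2.48; fold change = 2^2.48 = 5.579
Fos11 has the largest |ΔΔCt| = 3.61.

12.210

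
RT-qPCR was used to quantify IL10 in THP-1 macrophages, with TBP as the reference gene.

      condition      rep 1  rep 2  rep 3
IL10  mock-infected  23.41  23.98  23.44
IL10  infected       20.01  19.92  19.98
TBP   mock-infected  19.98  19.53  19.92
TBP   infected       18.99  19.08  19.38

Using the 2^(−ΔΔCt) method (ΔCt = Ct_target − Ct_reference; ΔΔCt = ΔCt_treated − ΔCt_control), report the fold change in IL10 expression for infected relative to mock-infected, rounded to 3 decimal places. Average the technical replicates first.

7.890

Mean Ct: IL10 mock-infected 23.610; IL10 infected 19.970; TBP mock-infected 19.810; TBP infected 19.150
ΔCt(mock-infected) = 23.610 − 19.810 = 3.800
ΔCt(infected) = 19.970 − 19.150 = 0.820
ΔΔCt = 0.820 − 3.800 = -2.980
Fold change = 2^(−(-2.980)) = 2^2.980 = 7.8899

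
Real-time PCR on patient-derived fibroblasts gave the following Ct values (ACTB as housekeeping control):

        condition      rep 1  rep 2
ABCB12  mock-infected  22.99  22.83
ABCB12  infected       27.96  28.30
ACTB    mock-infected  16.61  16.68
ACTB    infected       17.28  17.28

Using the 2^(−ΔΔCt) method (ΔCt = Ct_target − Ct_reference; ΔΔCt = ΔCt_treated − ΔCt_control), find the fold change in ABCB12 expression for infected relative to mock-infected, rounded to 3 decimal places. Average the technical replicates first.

0.042

Mean Ct: ABCB12 mock-infected 22.910; ABCB12 infected 28.130; ACTB mock-infected 16.645; ACTB infected 17.280
ΔCt(mock-infected) = 22.910 − 16.645 = 6.265
ΔCt(infected) = 28.130 − 17.280 = 10.850
ΔΔCt = 10.850 − 6.265 = 4.585
Fold change = 2^(−4.585) = 0.0417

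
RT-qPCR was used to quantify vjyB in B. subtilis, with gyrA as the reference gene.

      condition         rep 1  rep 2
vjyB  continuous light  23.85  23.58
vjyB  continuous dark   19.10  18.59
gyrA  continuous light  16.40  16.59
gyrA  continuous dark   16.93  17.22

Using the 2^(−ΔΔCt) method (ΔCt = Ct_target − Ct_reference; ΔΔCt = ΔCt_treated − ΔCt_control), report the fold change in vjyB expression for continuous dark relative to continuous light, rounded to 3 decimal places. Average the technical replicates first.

Mean Ct: vjyB continuous light 23.715; vjyB continuous dark 18.845; gyrA continuous light 16.495; gyrA continuous dark 17.075
ΔCt(continuous light) = 23.715 − 16.495 = 7.220
ΔCt(continuous dark) = 18.845 − 17.075 = 1.770
ΔΔCt = 1.770 − 7.220 = -5.450
Fold change = 2^(−(-5.450)) = 2^5.450 = 43.7133

43.713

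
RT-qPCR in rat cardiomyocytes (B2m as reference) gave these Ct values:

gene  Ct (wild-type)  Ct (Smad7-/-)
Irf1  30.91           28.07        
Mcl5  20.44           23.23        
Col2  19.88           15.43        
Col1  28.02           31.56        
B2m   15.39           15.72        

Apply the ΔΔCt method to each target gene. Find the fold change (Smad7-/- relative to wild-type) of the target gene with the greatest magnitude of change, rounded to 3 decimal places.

27.474

Irf1: ΔΔCt = (28.07−15.72) − (30.91−15.39) = 12.35 − 15.52 = -3.17; fold change = 2^3.17 = 9.000
Mcl5: ΔΔCt = (23.23−15.72) − (20.44−15.39) = 7.51 − 5.05 = 2.46; fold change = 2^-2.46 = 0.182
Col2: ΔΔCt = (15.43−15.72) − (19.88−15.39) = -0.29 − 4.49 = -4.78; fold change = 2^4.78 = 27.474
Col1: ΔΔCt = (31.56−15.72) − (28.02−15.39) = 15.84 − 12.63 = 3.21; fold change = 2^-3.21 = 0.108
Col2 has the largest |ΔΔCt| = 4.78.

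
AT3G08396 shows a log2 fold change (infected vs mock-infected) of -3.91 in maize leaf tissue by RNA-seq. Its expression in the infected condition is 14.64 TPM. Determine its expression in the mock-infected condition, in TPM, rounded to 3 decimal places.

220.074

Fold change = 2^(-3.91) = 0.0665
mock-infected expression = 14.64 / 0.0665 = 220.074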